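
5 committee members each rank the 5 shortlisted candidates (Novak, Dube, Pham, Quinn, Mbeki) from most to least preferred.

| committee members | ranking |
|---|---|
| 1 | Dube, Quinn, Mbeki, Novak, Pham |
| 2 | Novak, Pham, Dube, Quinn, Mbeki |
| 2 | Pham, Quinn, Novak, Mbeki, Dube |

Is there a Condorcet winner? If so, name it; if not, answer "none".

Check each pair by majority over 5 ballots:
Novak vs Dube: Novak preferred on 2+2 = 4 ballots; Novak wins 4–1.
Novak vs Pham: Novak is ranked higher on 1+2 = 3 ballots, Pham on 2. Novak wins 3–2.
Novak vs Quinn: Novak preferred on 2 ballots; Quinn wins 3–2.
Novak vs Mbeki: 4 to 1, Novak.
Dube vs Pham: 1 for Dube, 4 for Pham — Pham by 4–1.
Dube vs Quinn: 3 to 2, Dube.
Dube vs Mbeki: 3 to 2, Dube.
Pham vs Quinn: Pham preferred on 2+2 = 4 ballots; Pham wins 4–1.
Pham vs Mbeki: Pham is ranked higher on 2+2 = 4 ballots, Mbeki on 1. Pham wins 4–1.
Quinn vs Mbeki: 1+2+2 = 5 for Quinn, 0 for Mbeki — Quinn by 5–0.
Every candidate loses at least once (Novak loses to Quinn; Dube loses to Novak; Pham loses to Novak; Quinn loses to Dube; Mbeki loses to Novak). The majority relation contains the cycle Novak → Dube → Quinn → Novak, so there is no Condorcet winner.

none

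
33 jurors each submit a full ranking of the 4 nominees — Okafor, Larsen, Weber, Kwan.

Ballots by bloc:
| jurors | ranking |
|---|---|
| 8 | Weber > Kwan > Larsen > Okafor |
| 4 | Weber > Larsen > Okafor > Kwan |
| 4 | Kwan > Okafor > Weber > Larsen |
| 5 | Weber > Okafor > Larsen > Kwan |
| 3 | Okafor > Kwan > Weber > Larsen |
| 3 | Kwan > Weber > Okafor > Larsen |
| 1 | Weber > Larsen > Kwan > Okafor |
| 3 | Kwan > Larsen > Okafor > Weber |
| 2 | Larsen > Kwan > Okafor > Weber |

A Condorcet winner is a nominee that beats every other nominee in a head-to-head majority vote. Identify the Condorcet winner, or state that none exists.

Weber

Head-to-head results (33 jurors):
Okafor vs Larsen: 15 to 18, Larsen.
Okafor vs Weber: 4+3+3+2 = 12 for Okafor, 21 for Weber — Weber by 21–12.
Okafor vs Kwan: Okafor preferred on 4+5+3 = 12 ballots; Kwan wins 21–12.
Larsen vs Weber: Larsen is ranked higher on 3+2 = 5 ballots, Weber on 28. Weber wins 28–5.
Larsen vs Kwan: 12 to 21, Kwan.
Weber vs Kwan: Weber is ranked higher on 8+4+5+1 = 18 ballots, Kwan on 15. Weber wins 18–15.
Only Weber has no losses; Weber is the Condorcet winner.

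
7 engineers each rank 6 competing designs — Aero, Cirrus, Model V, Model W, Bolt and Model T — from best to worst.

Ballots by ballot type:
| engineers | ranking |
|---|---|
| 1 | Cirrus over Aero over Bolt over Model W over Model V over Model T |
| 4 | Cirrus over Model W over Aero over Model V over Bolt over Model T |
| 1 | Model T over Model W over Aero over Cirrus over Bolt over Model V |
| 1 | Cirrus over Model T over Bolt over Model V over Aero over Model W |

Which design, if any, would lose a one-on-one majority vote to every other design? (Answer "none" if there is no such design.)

Pairwise majorities:
Aero vs Cirrus: 1 for Aero, 6 for Cirrus — Cirrus by 6–1.
Aero vs Model V: 6 to 1, Aero.
Aero vs Model W: Model W, 5–2.
Aero vs Bolt: 6 to 1, Aero.
Aero vs Model T: Aero, 5–2.
Cirrus vs Model V: 1+4+1+1 = 7 for Cirrus, 0 for Model V — Cirrus by 7–0.
Cirrus vs Model W: 6 to 1, Cirrus.
Cirrus vs Bolt: Cirrus wins 7–0.
Cirrus vs Model T: Cirrus preferred on 1+4+1 = 6 ballots; Cirrus wins 6–1.
Model V vs Model W: 1 for Model V, 6 for Model W — Model W by 6–1.
Model V vs Bolt: Model V, 4–3.
Model V–Model T: Model V 5–2.
Model W vs Bolt: Model W preferred on 4+1 = 5 ballots; Model W wins 5–2.
Model W vs Model T: Model W wins 5–2.
Bolt–Model T: Bolt 5–2.
Model T loses to every other design — it is the Condorcet loser.

Model T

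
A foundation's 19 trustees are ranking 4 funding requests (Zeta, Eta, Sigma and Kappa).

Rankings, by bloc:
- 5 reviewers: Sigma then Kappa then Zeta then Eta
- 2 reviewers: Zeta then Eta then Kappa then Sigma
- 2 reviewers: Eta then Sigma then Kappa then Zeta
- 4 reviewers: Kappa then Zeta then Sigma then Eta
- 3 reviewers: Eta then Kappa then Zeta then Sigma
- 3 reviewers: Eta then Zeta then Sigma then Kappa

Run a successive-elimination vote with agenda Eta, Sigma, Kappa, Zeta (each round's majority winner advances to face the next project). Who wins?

Round 1: Eta vs Sigma — 10–9, Eta advances.
Round 2: Eta vs Kappa — 10–9, Eta advances.
Round 3: Eta vs Zeta — 8–11, Zeta advances.
Zeta survives the agenda.

Zeta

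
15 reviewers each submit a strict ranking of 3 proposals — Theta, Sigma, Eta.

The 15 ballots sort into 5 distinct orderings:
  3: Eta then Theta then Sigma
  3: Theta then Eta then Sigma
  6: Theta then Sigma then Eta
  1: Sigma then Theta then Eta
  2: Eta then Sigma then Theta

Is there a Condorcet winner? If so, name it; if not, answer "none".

Pairwise majorities:
Theta vs Sigma: Theta is ranked higher on 3+3+6 = 12 ballots, Sigma on 3. Theta wins 12–3.
Theta–Eta: Theta 10–5.
Sigma vs Eta: Sigma preferred on 6+1 = 7 ballots; Eta wins 8–7.
Theta wins every pairwise contest, so Theta is the Condorcet winner.

Theta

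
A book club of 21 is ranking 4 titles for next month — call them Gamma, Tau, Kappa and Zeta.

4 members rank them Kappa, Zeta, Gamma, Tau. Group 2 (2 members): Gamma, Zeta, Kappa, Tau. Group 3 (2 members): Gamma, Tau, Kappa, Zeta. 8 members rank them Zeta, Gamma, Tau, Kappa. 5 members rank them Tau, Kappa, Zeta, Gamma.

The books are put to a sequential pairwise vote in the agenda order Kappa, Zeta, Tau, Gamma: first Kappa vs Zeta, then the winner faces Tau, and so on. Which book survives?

Gamma

Round 1: Kappa vs Zeta — 11–10, Kappa advances.
Round 2: Kappa vs Tau — 6–15, Tau advances.
Round 3: Tau vs Gamma — 5–16, Gamma advances.
The agenda winner is Gamma.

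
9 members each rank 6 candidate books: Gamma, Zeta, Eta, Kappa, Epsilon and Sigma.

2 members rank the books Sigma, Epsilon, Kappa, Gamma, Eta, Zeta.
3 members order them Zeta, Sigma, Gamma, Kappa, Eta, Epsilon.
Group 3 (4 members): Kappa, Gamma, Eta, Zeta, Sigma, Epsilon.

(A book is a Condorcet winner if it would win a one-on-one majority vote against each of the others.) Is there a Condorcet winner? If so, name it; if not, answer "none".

Check each pair by majority over 9 ballots:
Gamma vs Zeta: 6 to 3, Gamma.
Gamma vs Eta: Gamma, 9–0.
Gamma vs Kappa: Kappa, 6–3.
Gamma vs Epsilon: Gamma, 7–2.
Gamma vs Sigma: Sigma, 5–4.
Zeta vs Eta: Eta wins 6–3.
Zeta vs Kappa: Zeta preferred on 3 ballots; Kappa wins 6–3.
Zeta vs Epsilon: Zeta is ranked higher on 3+4 = 7 ballots, Epsilon on 2. Zeta wins 7–2.
Zeta vs Sigma: Zeta, 7–2.
Eta vs Kappa: 0 for Eta, 9 for Kappa — Kappa by 9–0.
Eta vs Epsilon: Eta wins 7–2.
Eta–Sigma: Sigma 5–4.
Kappa vs Epsilon: Kappa, 7–2.
Kappa vs Sigma: Kappa preferred on 4 ballots; Sigma wins 5–4.
Epsilon vs Sigma: Sigma, 9–0.
Every book loses at least once (Gamma loses to Kappa; Zeta loses to Gamma; Eta loses to Gamma; Kappa loses to Sigma; Epsilon loses to Gamma; Sigma loses to Zeta). The majority relation contains the cycle Gamma beats Zeta beats Sigma beats Gamma, so there is no Condorcet winner.

none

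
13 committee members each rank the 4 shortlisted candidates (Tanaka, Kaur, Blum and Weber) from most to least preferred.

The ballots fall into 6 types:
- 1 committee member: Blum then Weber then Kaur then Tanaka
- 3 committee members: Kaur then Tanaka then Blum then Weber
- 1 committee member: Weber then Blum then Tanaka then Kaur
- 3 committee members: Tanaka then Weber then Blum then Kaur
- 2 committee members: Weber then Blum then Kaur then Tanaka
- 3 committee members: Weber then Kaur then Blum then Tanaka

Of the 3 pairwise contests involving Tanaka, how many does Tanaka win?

Tanaka against each rival (13 committee members):
Tanaka vs Kaur: Tanaka is ranked higher on 1+3 = 4 ballots, Kaur on 9. Kaur wins 9–4.
Tanaka vs Blum: Tanaka preferred on 3+3 = 6 ballots; Blum wins 7–6.
Tanaka vs Weber: Tanaka preferred on 3+3 = 6 ballots; Weber wins 7–6.
Tanaka beats no one; loses to Kaur, Blum, Weber — 0 pairwise wins.

0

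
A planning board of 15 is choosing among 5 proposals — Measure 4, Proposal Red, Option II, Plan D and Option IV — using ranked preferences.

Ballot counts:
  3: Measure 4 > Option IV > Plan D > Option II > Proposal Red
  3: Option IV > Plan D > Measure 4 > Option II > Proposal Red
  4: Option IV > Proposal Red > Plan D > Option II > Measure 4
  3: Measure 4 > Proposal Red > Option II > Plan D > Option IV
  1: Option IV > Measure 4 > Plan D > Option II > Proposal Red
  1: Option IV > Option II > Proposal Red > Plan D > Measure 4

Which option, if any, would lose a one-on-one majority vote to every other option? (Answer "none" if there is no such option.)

none

Pairwise majorities:
Measure 4 vs Proposal Red: Measure 4 is ranked higher on 3+3+3+1 = 10 ballots, Proposal Red on 5. Measure 4 wins 10–5.
Measure 4 vs Option II: Measure 4, 10–5.
Measure 4 vs Plan D: Plan D, 8–7.
Measure 4 vs Option IV: Measure 4 is ranked higher on 3+3 = 6 ballots, Option IV on 9. Option IV wins 9–6.
Proposal Red–Option II: Option II 8–7.
Proposal Red vs Plan D: 8 to 7, Proposal Red.
Proposal Red vs Option IV: Proposal Red is ranked higher on 3 ballots, Option IV on 12. Option IV wins 12–3.
Option II vs Plan D: Option II preferred on 3+1 = 4 ballots; Plan D wins 11–4.
Option II–Option IV: Option IV 12–3.
Plan D vs Option IV: Plan D is ranked higher on 3 ballots, Option IV on 12. Option IV wins 12–3.
Each option has at least one pairwise win (Measure 4 beats Proposal Red; Proposal Red beats Plan D; Option II beats Proposal Red; Plan D beats Measure 4; Option IV beats Measure 4) — no Condorcet loser.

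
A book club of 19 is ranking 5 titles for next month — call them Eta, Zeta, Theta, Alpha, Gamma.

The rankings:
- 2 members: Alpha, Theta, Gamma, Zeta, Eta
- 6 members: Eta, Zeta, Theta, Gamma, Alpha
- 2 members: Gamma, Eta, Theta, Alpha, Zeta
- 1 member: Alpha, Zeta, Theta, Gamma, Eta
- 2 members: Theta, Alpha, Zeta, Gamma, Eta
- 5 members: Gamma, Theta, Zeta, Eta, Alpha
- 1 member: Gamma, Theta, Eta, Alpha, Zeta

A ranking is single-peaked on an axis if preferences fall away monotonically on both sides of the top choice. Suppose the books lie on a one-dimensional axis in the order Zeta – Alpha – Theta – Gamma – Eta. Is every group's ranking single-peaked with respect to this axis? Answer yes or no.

Axis positions: Zeta=1, Alpha=2, Theta=3, Gamma=4, Eta=5.
Group 1 (peak Alpha at position 2): ranking walks positions 2-3-4-1-5, expanding outward from the peak — single-peaked.
Group 2: ranking walks positions 5-1-3-4-2; Zeta is ranked above Gamma even though Gamma lies between Zeta and the peak Eta on the axis — preferences dip and rise again. Not single-peaked.
Group 3 (peak Gamma at position 4): ranking walks positions 4-5-3-2-1, expanding outward from the peak — single-peaked.
Group 4 (peak Alpha at position 2): ranking walks positions 2-1-3-4-5, expanding outward from the peak — single-peaked.
Group 5 (peak Theta at position 3): ranking walks positions 3-2-1-4-5, expanding outward from the peak — single-peaked.
Group 6: ranking walks positions 4-3-1-5-2; Zeta is ranked above Alpha even though Alpha lies between Zeta and the peak Gamma on the axis — preferences dip and rise again. Not single-peaked.
Group 7 (peak Gamma at position 4): ranking walks positions 4-3-5-2-1, expanding outward from the peak — single-peaked.
Group 2 violates single-peakedness, so the profile is not single-peaked on this axis.

no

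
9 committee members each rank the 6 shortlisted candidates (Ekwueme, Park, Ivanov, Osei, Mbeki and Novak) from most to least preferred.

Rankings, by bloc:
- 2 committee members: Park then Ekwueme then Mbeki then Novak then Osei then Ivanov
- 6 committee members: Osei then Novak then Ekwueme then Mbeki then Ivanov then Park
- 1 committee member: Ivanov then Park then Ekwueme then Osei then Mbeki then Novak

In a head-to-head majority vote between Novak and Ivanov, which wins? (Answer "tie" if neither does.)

Novak

Ballots ranking Novak above Ivanov: 2 + 6 = 8.
Ballots ranking Ivanov above Novak: 9 − 8 = 1.
Novak wins the head-to-head 8–1.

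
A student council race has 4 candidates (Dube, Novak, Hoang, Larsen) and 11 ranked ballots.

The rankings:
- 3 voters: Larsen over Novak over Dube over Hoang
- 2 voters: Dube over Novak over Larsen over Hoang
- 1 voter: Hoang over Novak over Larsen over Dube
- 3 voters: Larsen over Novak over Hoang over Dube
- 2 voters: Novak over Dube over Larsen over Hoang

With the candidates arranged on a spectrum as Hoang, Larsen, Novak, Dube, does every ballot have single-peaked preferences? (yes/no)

no

Axis positions: Hoang=1, Larsen=2, Novak=3, Dube=4.
Type 1 (peak Larsen at position 2): ranking walks positions 2-3-4-1, expanding outward from the peak — single-peaked.
Type 2 (peak Dube at position 4): ranking walks positions 4-3-2-1, expanding outward from the peak — single-peaked.
Type 3: ranking walks positions 1-3-2-4; Novak is ranked above Larsen even though Larsen lies between Novak and the peak Hoang on the axis — preferences dip and rise again. Not single-peaked.
Type 4 (peak Larsen at position 2): ranking walks positions 2-3-1-4, expanding outward from the peak — single-peaked.
Type 5 (peak Novak at position 3): ranking walks positions 3-4-2-1, expanding outward from the peak — single-peaked.
Type 3 violates single-peakedness, so the profile is not single-peaked on this axis.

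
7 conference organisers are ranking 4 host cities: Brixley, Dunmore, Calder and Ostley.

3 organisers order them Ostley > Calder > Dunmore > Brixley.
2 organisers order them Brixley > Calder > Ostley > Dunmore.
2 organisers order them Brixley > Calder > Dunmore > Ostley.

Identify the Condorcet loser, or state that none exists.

Pairwise majorities:
Brixley vs Dunmore: 2+2 = 4 for Brixley, 3 for Dunmore — Brixley by 4–3.
Brixley vs Calder: 4 to 3, Brixley.
Brixley vs Ostley: Brixley preferred on 2+2 = 4 ballots; Brixley wins 4–3.
Dunmore vs Calder: Dunmore preferred on 0 ballots; Calder wins 7–0.
Dunmore vs Ostley: 2 for Dunmore, 5 for Ostley — Ostley by 5–2.
Calder vs Ostley: 4 to 3, Calder.
Only Dunmore has no wins; Dunmore is the Condorcet loser.

Dunmore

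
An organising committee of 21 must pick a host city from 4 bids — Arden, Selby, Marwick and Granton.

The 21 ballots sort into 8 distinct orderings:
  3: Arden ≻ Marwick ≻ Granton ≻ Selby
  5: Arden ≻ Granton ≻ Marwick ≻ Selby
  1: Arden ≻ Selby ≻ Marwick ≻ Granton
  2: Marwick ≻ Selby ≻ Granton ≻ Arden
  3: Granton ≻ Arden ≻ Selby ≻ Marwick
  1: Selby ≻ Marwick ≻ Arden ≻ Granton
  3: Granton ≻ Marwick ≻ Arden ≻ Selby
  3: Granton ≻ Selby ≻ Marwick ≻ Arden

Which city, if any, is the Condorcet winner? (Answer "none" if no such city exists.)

Granton

Check each pair by majority over 21 ballots:
Arden vs Selby: 3+5+1+3+3 = 15 for Arden, 6 for Selby — Arden by 15–6.
Arden vs Marwick: 3+5+1+3 = 12 for Arden, 9 for Marwick — Arden by 12–9.
Arden vs Granton: 10 to 11, Granton.
Selby vs Marwick: Selby preferred on 1+3+1+3 = 8 ballots; Marwick wins 13–8.
Selby vs Granton: 1+2+1 = 4 for Selby, 17 for Granton — Granton by 17–4.
Marwick vs Granton: 7 to 14, Granton.
Only Granton has no losses; Granton is the Condorcet winner.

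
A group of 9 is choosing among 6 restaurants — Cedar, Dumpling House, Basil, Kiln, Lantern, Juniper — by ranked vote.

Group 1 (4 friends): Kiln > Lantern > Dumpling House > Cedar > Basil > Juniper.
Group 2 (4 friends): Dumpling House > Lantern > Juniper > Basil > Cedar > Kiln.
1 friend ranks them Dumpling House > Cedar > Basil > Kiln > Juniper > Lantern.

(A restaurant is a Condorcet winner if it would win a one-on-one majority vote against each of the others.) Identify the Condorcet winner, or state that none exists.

Pairwise majorities:
Cedar–Dumpling House: Dumpling House 9–0.
Cedar–Basil: Cedar 5–4.
Cedar vs Kiln: Cedar, 5–4.
Cedar–Lantern: Lantern 8–1.
Cedar vs Juniper: Cedar wins 5–4.
Dumpling House–Basil: Dumpling House 9–0.
Dumpling House–Kiln: Dumpling House 5–4.
Dumpling House–Lantern: Dumpling House 5–4.
Dumpling House vs Juniper: Dumpling House wins 9–0.
Basil vs Kiln: Basil wins 5–4.
Basil vs Lantern: Lantern, 8–1.
Basil–Juniper: Basil 5–4.
Kiln–Lantern: Kiln 5–4.
Kiln–Juniper: Kiln 5–4.
Lantern vs Juniper: Lantern wins 8–1.
Dumpling House defeats every rival head-to-head and is the Condorcet winner.

Dumpling House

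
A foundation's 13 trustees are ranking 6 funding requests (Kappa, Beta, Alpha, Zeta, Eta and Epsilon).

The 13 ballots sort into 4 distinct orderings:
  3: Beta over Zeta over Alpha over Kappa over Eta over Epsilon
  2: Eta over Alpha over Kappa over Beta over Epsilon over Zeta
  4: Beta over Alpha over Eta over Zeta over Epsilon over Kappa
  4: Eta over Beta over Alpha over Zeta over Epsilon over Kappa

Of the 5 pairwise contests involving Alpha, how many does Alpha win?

Alpha against each rival (13 reviewers):
Alpha vs Kappa: Alpha wins 13–0.
Alpha vs Beta: 2 to 11, Beta.
Alpha vs Zeta: Alpha is ranked higher on 2+4+4 = 10 ballots, Zeta on 3. Alpha wins 10–3.
Alpha vs Eta: 7 to 6, Alpha.
Alpha–Epsilon: Alpha 13–0.
Alpha beats Kappa, Zeta, Eta, Epsilon; loses to Beta — 4 pairwise wins.

4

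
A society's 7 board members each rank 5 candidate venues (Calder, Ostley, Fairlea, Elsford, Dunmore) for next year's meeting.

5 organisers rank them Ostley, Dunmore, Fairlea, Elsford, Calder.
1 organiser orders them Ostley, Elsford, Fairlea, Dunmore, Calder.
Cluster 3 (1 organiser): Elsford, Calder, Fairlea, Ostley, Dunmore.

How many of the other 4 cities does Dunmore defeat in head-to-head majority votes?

Dunmore against each rival (7 organisers):
Dunmore vs Calder: 6 to 1, Dunmore.
Dunmore vs Ostley: Ostley wins 7–0.
Dunmore vs Fairlea: Dunmore preferred on 5 ballots; Dunmore wins 5–2.
Dunmore vs Elsford: Dunmore, 5–2.
Dunmore beats Calder, Fairlea, Elsford; loses to Ostley — 3 pairwise wins.

3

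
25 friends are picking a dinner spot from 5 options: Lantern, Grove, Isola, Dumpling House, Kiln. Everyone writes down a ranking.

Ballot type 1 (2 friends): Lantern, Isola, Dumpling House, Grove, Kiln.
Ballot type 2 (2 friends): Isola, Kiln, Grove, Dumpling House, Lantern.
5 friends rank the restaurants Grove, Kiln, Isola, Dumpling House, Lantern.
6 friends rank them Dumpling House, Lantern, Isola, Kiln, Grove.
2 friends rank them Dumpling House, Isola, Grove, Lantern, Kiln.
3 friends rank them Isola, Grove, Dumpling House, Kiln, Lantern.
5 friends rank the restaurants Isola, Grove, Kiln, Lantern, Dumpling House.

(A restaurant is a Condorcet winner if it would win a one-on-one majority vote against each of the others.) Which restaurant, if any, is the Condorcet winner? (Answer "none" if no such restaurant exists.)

Isola

Head-to-head results (25 friends):
Lantern vs Grove: Lantern is ranked higher on 2+6 = 8 ballots, Grove on 17. Grove wins 17–8.
Lantern vs Isola: 2+6 = 8 for Lantern, 17 for Isola — Isola by 17–8.
Lantern vs Dumpling House: 7 to 18, Dumpling House.
Lantern vs Kiln: Lantern is ranked higher on 2+6+2 = 10 ballots, Kiln on 15. Kiln wins 15–10.
Grove vs Isola: Grove preferred on 5 ballots; Isola wins 20–5.
Grove vs Dumpling House: 2+5+3+5 = 15 for Grove, 10 for Dumpling House — Grove by 15–10.
Grove vs Kiln: Grove is ranked higher on 2+5+2+3+5 = 17 ballots, Kiln on 8. Grove wins 17–8.
Isola vs Dumpling House: 17 to 8, Isola.
Isola vs Kiln: 2+2+6+2+3+5 = 20 for Isola, 5 for Kiln — Isola by 20–5.
Dumpling House vs Kiln: Dumpling House is ranked higher on 2+6+2+3 = 13 ballots, Kiln on 12. Dumpling House wins 13–12.
Isola beats each of Lantern, Grove, Dumpling House, Kiln — Isola is the Condorcet winner.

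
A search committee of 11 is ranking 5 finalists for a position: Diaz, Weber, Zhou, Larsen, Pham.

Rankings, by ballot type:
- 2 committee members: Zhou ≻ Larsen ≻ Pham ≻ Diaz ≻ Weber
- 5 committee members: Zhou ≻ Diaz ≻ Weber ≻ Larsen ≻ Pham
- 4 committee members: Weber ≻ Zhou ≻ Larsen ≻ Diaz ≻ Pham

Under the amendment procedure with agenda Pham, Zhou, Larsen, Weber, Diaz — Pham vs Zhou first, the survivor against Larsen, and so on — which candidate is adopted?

Round 1: Pham vs Zhou — 0–11, Zhou advances.
Round 2: Zhou vs Larsen — 11–0, Zhou advances.
Round 3: Zhou vs Weber — 7–4, Zhou advances.
Round 4: Zhou vs Diaz — 11–0, Zhou advances.
Zhou survives the agenda.

Zhou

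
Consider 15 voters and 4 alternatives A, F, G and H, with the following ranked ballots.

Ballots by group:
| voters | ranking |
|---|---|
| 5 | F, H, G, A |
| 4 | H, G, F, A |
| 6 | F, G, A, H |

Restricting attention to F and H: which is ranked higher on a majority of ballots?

Ballots ranking F above H: 5 + 6 = 11.
Ballots ranking H above F: 15 − 11 = 4.
F wins the head-to-head 11–4.

F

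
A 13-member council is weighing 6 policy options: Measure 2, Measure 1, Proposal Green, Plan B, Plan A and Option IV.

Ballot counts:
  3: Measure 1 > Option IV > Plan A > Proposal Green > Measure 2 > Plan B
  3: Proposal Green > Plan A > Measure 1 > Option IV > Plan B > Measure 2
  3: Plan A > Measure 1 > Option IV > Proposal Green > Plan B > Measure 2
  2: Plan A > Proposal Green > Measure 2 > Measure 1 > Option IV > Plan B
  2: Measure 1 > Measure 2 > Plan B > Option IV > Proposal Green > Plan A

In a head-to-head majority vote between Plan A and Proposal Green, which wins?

Ballots ranking Plan A above Proposal Green: 3 + 3 + 2 = 8.
Ballots ranking Proposal Green above Plan A: 13 − 8 = 5.
Plan A wins the head-to-head 8–5.

Plan A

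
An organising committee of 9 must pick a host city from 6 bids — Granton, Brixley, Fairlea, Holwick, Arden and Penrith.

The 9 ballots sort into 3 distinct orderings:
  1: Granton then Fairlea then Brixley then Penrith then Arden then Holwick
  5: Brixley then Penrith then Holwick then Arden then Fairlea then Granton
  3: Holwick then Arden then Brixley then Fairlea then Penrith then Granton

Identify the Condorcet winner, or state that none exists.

Brixley

Check each pair by majority over 9 ballots:
Granton vs Brixley: Granton preferred on 1 ballot; Brixley wins 8–1.
Granton vs Fairlea: Granton is ranked higher on 1 ballot, Fairlea on 8. Fairlea wins 8–1.
Granton vs Holwick: 1 for Granton, 8 for Holwick — Holwick by 8–1.
Granton vs Arden: 1 to 8, Arden.
Granton vs Penrith: 1 for Granton, 8 for Penrith — Penrith by 8–1.
Brixley vs Fairlea: Brixley is ranked higher on 5+3 = 8 ballots, Fairlea on 1. Brixley wins 8–1.
Brixley vs Holwick: Brixley is ranked higher on 1+5 = 6 ballots, Holwick on 3. Brixley wins 6–3.
Brixley vs Arden: Brixley preferred on 1+5 = 6 ballots; Brixley wins 6–3.
Brixley vs Penrith: 9 to 0, Brixley.
Fairlea vs Holwick: Fairlea is ranked higher on 1 ballot, Holwick on 8. Holwick wins 8–1.
Fairlea vs Arden: 1 to 8, Arden.
Fairlea vs Penrith: 4 to 5, Penrith.
Holwick vs Arden: 8 to 1, Holwick.
Holwick vs Penrith: Holwick preferred on 3 ballots; Penrith wins 6–3.
Arden vs Penrith: 3 to 6, Penrith.
Only Brixley has no losses; Brixley is the Condorcet winner.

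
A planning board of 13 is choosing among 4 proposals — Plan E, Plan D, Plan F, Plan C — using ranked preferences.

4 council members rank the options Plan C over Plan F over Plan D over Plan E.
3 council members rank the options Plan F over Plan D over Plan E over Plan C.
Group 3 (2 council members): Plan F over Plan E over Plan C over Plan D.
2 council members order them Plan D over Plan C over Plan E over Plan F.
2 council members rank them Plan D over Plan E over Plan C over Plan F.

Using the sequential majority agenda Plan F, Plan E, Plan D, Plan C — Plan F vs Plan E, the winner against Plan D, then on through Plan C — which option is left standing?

Plan C

Round 1: Plan F vs Plan E — 9–4, Plan F advances.
Round 2: Plan F vs Plan D — 9–4, Plan F advances.
Round 3: Plan F vs Plan C — 5–8, Plan C advances.
Plan C survives the agenda.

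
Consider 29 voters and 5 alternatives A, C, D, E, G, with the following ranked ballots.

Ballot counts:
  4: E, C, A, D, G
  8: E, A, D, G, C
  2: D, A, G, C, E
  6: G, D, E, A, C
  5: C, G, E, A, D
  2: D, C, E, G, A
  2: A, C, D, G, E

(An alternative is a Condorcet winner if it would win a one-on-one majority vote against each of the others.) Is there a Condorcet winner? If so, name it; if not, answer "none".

none

Head-to-head results (29 voters):
A vs C: A wins 18–11.
A–D: A 19–10.
A–E: E 25–4.
A vs G: A, 16–13.
C vs D: D wins 18–11.
C vs E: E, 18–11.
C vs G: G wins 16–13.
D vs E: E wins 17–12.
D–G: D 18–11.
E vs G: G wins 15–14.
No alternative is unbeaten: A loses to E; C loses to A; D loses to A; E loses to G; G loses to A. In particular A beats G beats E beats A is a majority cycle — no Condorcet winner exists.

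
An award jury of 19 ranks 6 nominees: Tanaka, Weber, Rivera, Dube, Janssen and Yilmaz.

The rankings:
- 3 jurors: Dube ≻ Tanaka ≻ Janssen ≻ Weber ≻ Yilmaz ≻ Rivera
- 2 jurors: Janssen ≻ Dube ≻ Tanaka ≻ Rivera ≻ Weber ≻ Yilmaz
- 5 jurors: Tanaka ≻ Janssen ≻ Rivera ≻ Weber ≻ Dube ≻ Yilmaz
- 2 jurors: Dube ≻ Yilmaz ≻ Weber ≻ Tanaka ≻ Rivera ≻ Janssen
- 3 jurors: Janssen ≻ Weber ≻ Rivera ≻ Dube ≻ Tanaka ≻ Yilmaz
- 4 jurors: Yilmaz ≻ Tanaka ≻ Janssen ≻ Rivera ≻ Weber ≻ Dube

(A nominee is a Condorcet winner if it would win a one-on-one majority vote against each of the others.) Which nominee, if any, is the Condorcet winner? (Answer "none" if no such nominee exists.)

none

Check each pair by majority over 19 ballots:
Tanaka vs Weber: Tanaka is ranked higher on 3+2+5+4 = 14 ballots, Weber on 5. Tanaka wins 14–5.
Tanaka vs Rivera: Tanaka preferred on 3+2+5+2+4 = 16 ballots; Tanaka wins 16–3.
Tanaka vs Dube: Tanaka is ranked higher on 5+4 = 9 ballots, Dube on 10. Dube wins 10–9.
Tanaka vs Janssen: Tanaka preferred on 3+5+2+4 = 14 ballots; Tanaka wins 14–5.
Tanaka vs Yilmaz: Tanaka preferred on 3+2+5+3 = 13 ballots; Tanaka wins 13–6.
Weber vs Rivera: 3+2+3 = 8 for Weber, 11 for Rivera — Rivera by 11–8.
Weber vs Dube: 12 to 7, Weber.
Weber vs Janssen: Weber is ranked higher on 2 ballots, Janssen on 17. Janssen wins 17–2.
Weber vs Yilmaz: 3+2+5+3 = 13 for Weber, 6 for Yilmaz — Weber by 13–6.
Rivera vs Dube: Rivera preferred on 5+3+4 = 12 ballots; Rivera wins 12–7.
Rivera vs Janssen: Rivera is ranked higher on 2 ballots, Janssen on 17. Janssen wins 17–2.
Rivera vs Yilmaz: Rivera is ranked higher on 2+5+3 = 10 ballots, Yilmaz on 9. Rivera wins 10–9.
Dube vs Janssen: 5 to 14, Janssen.
Dube vs Yilmaz: Dube is ranked higher on 3+2+5+2+3 = 15 ballots, Yilmaz on 4. Dube wins 15–4.
Janssen vs Yilmaz: Janssen is ranked higher on 3+2+5+3 = 13 ballots, Yilmaz on 6. Janssen wins 13–6.
Each nominee drops at least one matchup (Tanaka loses to Dube; Weber loses to Tanaka; Rivera loses to Tanaka; Dube loses to Weber; Janssen loses to Tanaka; Yilmaz loses to Tanaka); the cycle Tanaka → Weber → Dube → Tanaka rules out a Condorcet winner.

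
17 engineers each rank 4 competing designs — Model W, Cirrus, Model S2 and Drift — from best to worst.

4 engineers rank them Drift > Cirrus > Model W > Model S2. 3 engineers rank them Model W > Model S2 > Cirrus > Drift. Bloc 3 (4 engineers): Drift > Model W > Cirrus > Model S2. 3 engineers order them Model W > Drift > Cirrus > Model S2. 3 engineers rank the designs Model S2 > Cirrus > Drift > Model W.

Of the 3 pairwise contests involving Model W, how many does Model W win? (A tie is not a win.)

Model W against each rival (17 engineers):
Model W vs Cirrus: Model W wins 10–7.
Model W–Model S2: Model W 14–3.
Model W vs Drift: Drift, 11–6.
Model W beats Cirrus, Model S2; loses to Drift — 2 pairwise wins.

2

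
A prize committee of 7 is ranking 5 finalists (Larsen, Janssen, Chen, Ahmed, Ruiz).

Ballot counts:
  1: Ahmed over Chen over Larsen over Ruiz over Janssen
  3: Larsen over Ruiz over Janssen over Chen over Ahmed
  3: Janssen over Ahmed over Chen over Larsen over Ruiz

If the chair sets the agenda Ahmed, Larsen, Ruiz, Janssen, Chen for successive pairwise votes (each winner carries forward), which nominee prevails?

Janssen

Round 1: Ahmed vs Larsen — 4–3, Ahmed advances.
Round 2: Ahmed vs Ruiz — 4–3, Ahmed advances.
Round 3: Ahmed vs Janssen — 1–6, Janssen advances.
Round 4: Janssen vs Chen — 6–1, Janssen advances.
The agenda winner is Janssen.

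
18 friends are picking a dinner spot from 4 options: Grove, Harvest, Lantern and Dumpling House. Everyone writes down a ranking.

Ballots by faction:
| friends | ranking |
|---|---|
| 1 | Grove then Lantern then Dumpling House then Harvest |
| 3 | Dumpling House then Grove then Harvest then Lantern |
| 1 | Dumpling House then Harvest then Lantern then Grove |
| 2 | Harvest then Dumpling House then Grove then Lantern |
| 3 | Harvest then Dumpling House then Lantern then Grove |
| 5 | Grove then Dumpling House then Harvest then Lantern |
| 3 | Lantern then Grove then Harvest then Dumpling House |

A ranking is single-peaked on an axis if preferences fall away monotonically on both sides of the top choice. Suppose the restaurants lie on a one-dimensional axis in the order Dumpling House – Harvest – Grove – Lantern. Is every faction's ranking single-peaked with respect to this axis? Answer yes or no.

Axis positions: Dumpling House=1, Harvest=2, Grove=3, Lantern=4.
Faction 1: ranking walks positions 3-4-1-2; Dumpling House is ranked above Harvest even though Harvest lies between Dumpling House and the peak Grove on the axis — preferences dip and rise again. Not single-peaked.
Faction 2: ranking walks positions 1-3-2-4; Grove is ranked above Harvest even though Harvest lies between Grove and the peak Dumpling House on the axis — preferences dip and rise again. Not single-peaked.
Faction 3: ranking walks positions 1-2-4-3; Lantern is ranked above Grove even though Grove lies between Lantern and the peak Dumpling House on the axis — preferences dip and rise again. Not single-peaked.
Faction 4 (peak Harvest at position 2): ranking walks positions 2-1-3-4, expanding outward from the peak — single-peaked.
Faction 5: ranking walks positions 2-1-4-3; Lantern is ranked above Grove even though Grove lies between Lantern and the peak Harvest on the axis — preferences dip and rise again. Not single-peaked.
Faction 6: ranking walks positions 3-1-2-4; Dumpling House is ranked above Harvest even though Harvest lies between Dumpling House and the peak Grove on the axis — preferences dip and rise again. Not single-peaked.
Faction 7 (peak Lantern at position 4): ranking walks positions 4-3-2-1, expanding outward from the peak — single-peaked.
Faction 1 violates single-peakedness, so the profile is not single-peaked on this axis.

no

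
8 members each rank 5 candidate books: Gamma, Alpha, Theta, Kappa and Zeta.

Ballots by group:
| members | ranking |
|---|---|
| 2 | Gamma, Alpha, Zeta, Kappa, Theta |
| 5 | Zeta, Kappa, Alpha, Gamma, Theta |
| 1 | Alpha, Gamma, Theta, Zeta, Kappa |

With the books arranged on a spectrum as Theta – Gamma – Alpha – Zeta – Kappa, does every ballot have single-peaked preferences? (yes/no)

yes

Axis positions: Theta=1, Gamma=2, Alpha=3, Zeta=4, Kappa=5.
Group 1 (peak Gamma at position 2): ranking walks positions 2-3-4-5-1, expanding outward from the peak — single-peaked.
Group 2 (peak Zeta at position 4): ranking walks positions 4-5-3-2-1, expanding outward from the peak — single-peaked.
Group 3 (peak Alpha at position 3): ranking walks positions 3-2-1-4-5, expanding outward from the peak — single-peaked.
Every ranking is single-peaked on this axis.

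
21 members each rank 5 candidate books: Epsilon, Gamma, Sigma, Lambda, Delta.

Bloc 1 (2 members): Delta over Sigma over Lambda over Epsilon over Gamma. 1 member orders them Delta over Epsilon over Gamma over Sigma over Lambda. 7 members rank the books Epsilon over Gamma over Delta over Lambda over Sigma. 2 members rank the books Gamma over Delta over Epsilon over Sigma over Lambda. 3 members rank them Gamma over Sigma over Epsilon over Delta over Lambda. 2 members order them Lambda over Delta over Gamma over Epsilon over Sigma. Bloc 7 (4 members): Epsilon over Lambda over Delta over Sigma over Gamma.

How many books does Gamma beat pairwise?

3

Gamma against each rival (21 members):
Gamma–Epsilon: Epsilon 14–7.
Gamma vs Sigma: Gamma preferred on 1+7+2+3+2 = 15 ballots; Gamma wins 15–6.
Gamma vs Lambda: Gamma, 13–8.
Gamma vs Delta: 7+2+3 = 12 for Gamma, 9 for Delta — Gamma by 12–9.
Gamma beats Sigma, Lambda, Delta; loses to Epsilon — 3 pairwise wins.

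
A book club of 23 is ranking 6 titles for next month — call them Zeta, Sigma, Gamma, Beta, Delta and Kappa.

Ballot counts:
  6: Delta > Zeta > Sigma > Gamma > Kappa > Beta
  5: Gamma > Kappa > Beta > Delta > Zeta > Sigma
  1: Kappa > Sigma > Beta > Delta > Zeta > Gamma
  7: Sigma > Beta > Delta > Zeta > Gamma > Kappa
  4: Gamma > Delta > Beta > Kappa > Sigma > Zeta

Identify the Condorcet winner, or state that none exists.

Head-to-head results (23 members):
Zeta vs Sigma: 6+5 = 11 for Zeta, 12 for Sigma — Sigma by 12–11.
Zeta vs Gamma: Zeta, 14–9.
Zeta vs Beta: 6 for Zeta, 17 for Beta — Beta by 17–6.
Zeta vs Delta: Delta wins 23–0.
Zeta vs Kappa: Zeta wins 13–10.
Sigma vs Gamma: Sigma wins 14–9.
Sigma vs Beta: Sigma, 14–9.
Sigma–Delta: Delta 15–8.
Sigma vs Kappa: Sigma preferred on 6+7 = 13 ballots; Sigma wins 13–10.
Gamma vs Beta: Gamma, 15–8.
Gamma–Delta: Delta 14–9.
Gamma vs Kappa: 6+5+7+4 = 22 for Gamma, 1 for Kappa — Gamma by 22–1.
Beta vs Delta: Beta, 13–10.
Beta vs Kappa: Beta preferred on 7+4 = 11 ballots; Kappa wins 12–11.
Delta vs Kappa: Delta wins 17–6.
Every book loses at least once (Zeta loses to Sigma; Sigma loses to Delta; Gamma loses to Zeta; Beta loses to Sigma; Delta loses to Beta; Kappa loses to Zeta). The majority relation contains the cycle Zeta beats Gamma beats Beta beats Zeta, so there is no Condorcet winner.

none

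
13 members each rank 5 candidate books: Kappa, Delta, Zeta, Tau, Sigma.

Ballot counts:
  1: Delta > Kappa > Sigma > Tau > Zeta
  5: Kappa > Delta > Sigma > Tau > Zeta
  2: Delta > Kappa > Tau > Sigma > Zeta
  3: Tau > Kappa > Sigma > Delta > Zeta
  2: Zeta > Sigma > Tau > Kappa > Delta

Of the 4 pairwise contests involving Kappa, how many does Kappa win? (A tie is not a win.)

Kappa against each rival (13 members):
Kappa vs Delta: Kappa wins 10–3.
Kappa vs Zeta: Kappa, 11–2.
Kappa–Tau: Kappa 8–5.
Kappa vs Sigma: Kappa wins 11–2.
Kappa beats Delta, Zeta, Tau, Sigma — 4 pairwise wins.

4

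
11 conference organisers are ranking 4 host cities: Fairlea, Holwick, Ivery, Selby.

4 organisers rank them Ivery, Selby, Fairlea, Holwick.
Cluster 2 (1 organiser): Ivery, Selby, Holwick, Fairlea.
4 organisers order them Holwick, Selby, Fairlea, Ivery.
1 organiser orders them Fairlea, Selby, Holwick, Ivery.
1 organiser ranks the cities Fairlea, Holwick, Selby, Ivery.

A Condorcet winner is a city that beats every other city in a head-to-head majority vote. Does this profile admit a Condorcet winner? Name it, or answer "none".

Check each pair by majority over 11 ballots:
Fairlea vs Holwick: Fairlea wins 6–5.
Fairlea–Ivery: Fairlea 6–5.
Fairlea–Selby: Selby 9–2.
Holwick–Ivery: Holwick 6–5.
Holwick vs Selby: Selby wins 6–5.
Ivery vs Selby: Selby wins 6–5.
Selby defeats every rival head-to-head and is the Condorcet winner.

Selby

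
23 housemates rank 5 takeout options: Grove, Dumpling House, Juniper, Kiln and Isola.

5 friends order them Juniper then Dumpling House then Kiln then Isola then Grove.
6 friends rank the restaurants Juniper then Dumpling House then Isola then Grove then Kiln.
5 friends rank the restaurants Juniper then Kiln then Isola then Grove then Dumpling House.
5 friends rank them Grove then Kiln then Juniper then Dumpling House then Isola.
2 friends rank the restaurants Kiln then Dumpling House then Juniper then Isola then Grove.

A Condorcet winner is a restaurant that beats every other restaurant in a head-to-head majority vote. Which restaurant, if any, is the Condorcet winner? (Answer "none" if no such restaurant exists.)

Juniper

Check each pair by majority over 23 ballots:
Grove vs Dumpling House: 10 to 13, Dumpling House.
Grove vs Juniper: 5 for Grove, 18 for Juniper — Juniper by 18–5.
Grove vs Kiln: Grove is ranked higher on 6+5 = 11 ballots, Kiln on 12. Kiln wins 12–11.
Grove vs Isola: 5 to 18, Isola.
Dumpling House vs Juniper: 2 for Dumpling House, 21 for Juniper — Juniper by 21–2.
Dumpling House vs Kiln: 5+6 = 11 for Dumpling House, 12 for Kiln — Kiln by 12–11.
Dumpling House vs Isola: Dumpling House preferred on 5+6+5+2 = 18 ballots; Dumpling House wins 18–5.
Juniper vs Kiln: 5+6+5 = 16 for Juniper, 7 for Kiln — Juniper by 16–7.
Juniper vs Isola: Juniper is ranked higher on 5+6+5+5+2 = 23 ballots, Isola on 0. Juniper wins 23–0.
Kiln vs Isola: Kiln is ranked higher on 5+5+5+2 = 17 ballots, Isola on 6. Kiln wins 17–6.
Juniper beats each of Grove, Dumpling House, Kiln, Isola — Juniper is the Condorcet winner.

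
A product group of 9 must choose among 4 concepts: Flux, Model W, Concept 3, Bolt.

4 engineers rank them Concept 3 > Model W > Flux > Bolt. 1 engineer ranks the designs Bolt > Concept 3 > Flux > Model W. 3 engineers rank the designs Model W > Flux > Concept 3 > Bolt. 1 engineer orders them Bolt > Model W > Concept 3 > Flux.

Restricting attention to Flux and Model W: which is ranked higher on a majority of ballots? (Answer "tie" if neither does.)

Ballots ranking Flux above Model W: 1.
Ballots ranking Model W above Flux: 9 − 1 = 8.
Model W wins the head-to-head 8–1.

Model W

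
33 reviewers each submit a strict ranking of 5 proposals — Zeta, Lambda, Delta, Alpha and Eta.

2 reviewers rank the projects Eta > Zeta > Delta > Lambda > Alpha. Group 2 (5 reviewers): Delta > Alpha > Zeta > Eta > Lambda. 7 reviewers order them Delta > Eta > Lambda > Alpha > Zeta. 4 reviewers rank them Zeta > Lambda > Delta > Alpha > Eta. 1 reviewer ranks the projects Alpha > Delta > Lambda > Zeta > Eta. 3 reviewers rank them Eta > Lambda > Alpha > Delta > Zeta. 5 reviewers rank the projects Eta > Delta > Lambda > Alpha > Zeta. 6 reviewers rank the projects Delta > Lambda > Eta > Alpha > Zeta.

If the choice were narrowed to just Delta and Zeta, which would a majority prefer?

Ballots ranking Delta above Zeta: 5 + 7 + 1 + 3 + 5 + 6 = 27.
Ballots ranking Zeta above Delta: 33 − 27 = 6.
Delta wins the head-to-head 27–6.

Delta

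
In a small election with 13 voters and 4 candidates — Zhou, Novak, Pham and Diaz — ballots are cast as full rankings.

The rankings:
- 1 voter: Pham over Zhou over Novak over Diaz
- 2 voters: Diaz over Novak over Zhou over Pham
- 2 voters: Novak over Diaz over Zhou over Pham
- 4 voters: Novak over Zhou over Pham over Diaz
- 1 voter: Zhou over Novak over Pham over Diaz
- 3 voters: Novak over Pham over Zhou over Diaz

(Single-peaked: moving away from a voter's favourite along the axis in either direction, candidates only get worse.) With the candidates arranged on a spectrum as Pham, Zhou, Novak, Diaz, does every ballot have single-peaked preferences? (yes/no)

Axis positions: Pham=1, Zhou=2, Novak=3, Diaz=4.
Ballot type 1 (peak Pham at position 1): ranking walks positions 1-2-3-4, expanding outward from the peak — single-peaked.
Ballot type 2 (peak Diaz at position 4): ranking walks positions 4-3-2-1, expanding outward from the peak — single-peaked.
Ballot type 3 (peak Novak at position 3): ranking walks positions 3-4-2-1, expanding outward from the peak — single-peaked.
Ballot type 4 (peak Novak at position 3): ranking walks positions 3-2-1-4, expanding outward from the peak — single-peaked.
Ballot type 5 (peak Zhou at position 2): ranking walks positions 2-3-1-4, expanding outward from the peak — single-peaked.
Ballot type 6: ranking walks positions 3-1-2-4; Pham is ranked above Zhou even though Zhou lies between Pham and the peak Novak on the axis — preferences dip and rise again. Not single-peaked.
Ballot type 6 violates single-peakedness, so the profile is not single-peaked on this axis.

no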